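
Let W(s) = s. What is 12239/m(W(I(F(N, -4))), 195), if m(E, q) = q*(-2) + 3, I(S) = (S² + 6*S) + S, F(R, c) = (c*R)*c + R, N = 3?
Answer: -12239/387 ≈ -31.625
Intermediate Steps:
F(R, c) = R + R*c² (F(R, c) = (R*c)*c + R = R*c² + R = R + R*c²)
I(S) = S² + 7*S
m(E, q) = 3 - 2*q (m(E, q) = -2*q + 3 = 3 - 2*q)
12239/m(W(I(F(N, -4))), 195) = 12239/(3 - 2*195) = 12239/(3 - 390) = 12239/(-387) = 12239*(-1/387) = -12239/387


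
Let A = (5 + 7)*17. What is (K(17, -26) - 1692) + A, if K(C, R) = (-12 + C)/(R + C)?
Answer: -13397/9 ≈ -1488.6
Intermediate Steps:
K(C, R) = (-12 + C)/(C + R)
A = 204 (A = 12*17 = 204)
(K(17, -26) - 1692) + A = ((-12 + 17)/(17 - 26) - 1692) + 204 = (5/(-9) - 1692) + 204 = (-1/9*5 - 1692) + 204 = (-5/9 - 1692) + 204 = -15233/9 + 204 = -13397/9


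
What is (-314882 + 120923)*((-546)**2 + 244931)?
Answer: -105328853073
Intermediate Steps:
(-314882 + 120923)*((-546)**2 + 244931) = -193959*(298116 + 244931) = -193959*543047 = -105328853073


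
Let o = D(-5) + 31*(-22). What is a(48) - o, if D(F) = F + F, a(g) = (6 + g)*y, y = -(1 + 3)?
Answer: 476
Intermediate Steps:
y = -4 (y = -1*4 = -4)
a(g) = -24 - 4*g (a(g) = (6 + g)*(-4) = -24 - 4*g)
D(F) = 2*F
o = -692 (o = 2*(-5) + 31*(-22) = -10 - 682 = -692)
a(48) - o = (-24 - 4*48) - 1*(-692) = (-24 - 192) + 692 = -216 + 692 = 476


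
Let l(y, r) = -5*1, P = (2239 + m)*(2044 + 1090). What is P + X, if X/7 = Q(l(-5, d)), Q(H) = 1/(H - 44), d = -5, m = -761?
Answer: 32424363/7 ≈ 4.6320e+6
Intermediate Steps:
P = 4632052 (P = (2239 - 761)*(2044 + 1090) = 1478*3134 = 4632052)
l(y, r) = -5
Q(H) = 1/(-44 + H)
X = -1/7 (X = 7/(-44 - 5) = 7/(-49) = 7*(-1/49) = -1/7 ≈ -0.14286)
P + X = 4632052 - 1/7 = 32424363/7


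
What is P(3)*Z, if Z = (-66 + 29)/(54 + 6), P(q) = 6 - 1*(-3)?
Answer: -111/20 ≈ -5.5500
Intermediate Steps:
P(q) = 9 (P(q) = 6 + 3 = 9)
Z = -37/60 ≈ -0.61667
P(3)*Z = 9*(-37/60) = -111/20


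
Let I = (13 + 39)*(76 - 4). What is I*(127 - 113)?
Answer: 52416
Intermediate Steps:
I = 3744 (I = 52*72 = 3744)
I*(127 - 113) = 3744*(127 - 113) = 3744*14 = 52416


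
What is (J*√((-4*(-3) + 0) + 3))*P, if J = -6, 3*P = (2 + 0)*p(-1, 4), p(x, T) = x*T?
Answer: 16*√15 ≈ 61.968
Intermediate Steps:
p(x, T) = T*x
P = -8/3 (P = ((2 + 0)*(4*(-1)))/3 = (2*(-4))/3 = (⅓)*(-8) = -8/3 ≈ -2.6667)
(J*√((-4*(-3) + 0) + 3))*P = -6*√((-4*(-3) + 0) + 3)*(-8/3) = -6*√((12 + 0) + 3)*(-8/3) = -6*√(12 + 3)*(-8/3) = -6*√15*(-8/3) = 16*√15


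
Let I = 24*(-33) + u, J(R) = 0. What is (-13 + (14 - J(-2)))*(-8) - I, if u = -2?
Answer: 786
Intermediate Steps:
I = -794 (I = 24*(-33) - 2 = -792 - 2 = -794)
(-13 + (14 - J(-2)))*(-8) - I = (-13 + (14 - 1*0))*(-8) - 1*(-794) = (-13 + (14 + 0))*(-8) + 794 = (-13 + 14)*(-8) + 794 = 1*(-8) + 794 = -8 + 794 = 786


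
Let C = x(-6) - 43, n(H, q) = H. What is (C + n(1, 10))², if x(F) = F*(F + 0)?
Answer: 36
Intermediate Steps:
x(F) = F² (x(F) = F*F = F²)
C = -7 (C = (-6)² - 43 = 36 - 43 = -7)
(C + n(1, 10))² = (-7 + 1)² = (-6)² = 36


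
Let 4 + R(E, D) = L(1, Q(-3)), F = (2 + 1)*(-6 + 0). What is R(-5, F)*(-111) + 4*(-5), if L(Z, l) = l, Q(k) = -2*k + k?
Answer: 91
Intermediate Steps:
Q(k) = -k
F = -18 (F = 3*(-6) = -18)
R(E, D) = -1 (R(E, D) = -4 - 1*(-3) = -4 + 3 = -1)
R(-5, F)*(-111) + 4*(-5) = -1*(-111) + 4*(-5) = 111 - 20 = 91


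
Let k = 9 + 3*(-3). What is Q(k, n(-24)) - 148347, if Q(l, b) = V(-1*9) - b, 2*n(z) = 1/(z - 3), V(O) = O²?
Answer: -8006363/54 ≈ -1.4827e+5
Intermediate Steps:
n(z) = 1/(2*(-3 + z)) (n(z) = 1/(2*(z - 3)) = 1/(2*(-3 + z)))
k = 0 (k = 9 - 9 = 0)
Q(l, b) = 81 - b (Q(l, b) = (-1*9)² - b = (-9)² - b = 81 - b)
Q(k, n(-24)) - 148347 = (81 - 1/(2*(-3 - 24))) - 148347 = (81 - 1/(2*(-27))) - 148347 = (81 - (-1)/(2*27)) - 148347 = (81 - 1*(-1/54)) - 148347 = (81 + 1/54) - 148347 = 4375/54 - 148347 = -8006363/54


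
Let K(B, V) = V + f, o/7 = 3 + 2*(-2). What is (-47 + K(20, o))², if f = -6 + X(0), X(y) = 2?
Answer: 3364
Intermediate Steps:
o = -7 (o = 7*(3 + 2*(-2)) = 7*(3 - 4) = 7*(-1) = -7)
f = -4 (f = -6 + 2 = -4)
K(B, V) = -4 + V (K(B, V) = V - 4 = -4 + V)
(-47 + K(20, o))² = (-47 + (-4 - 7))² = (-47 - 11)² = (-58)² = 3364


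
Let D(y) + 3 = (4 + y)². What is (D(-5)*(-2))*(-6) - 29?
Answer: -53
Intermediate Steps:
D(y) = -3 + (4 + y)²
(D(-5)*(-2))*(-6) - 29 = ((-3 + (4 - 5)²)*(-2))*(-6) - 29 = ((-3 + (-1)²)*(-2))*(-6) - 29 = ((-3 + 1)*(-2))*(-6) - 29 = -2*(-2)*(-6) - 29 = 4*(-6) - 29 = -24 - 29 = -53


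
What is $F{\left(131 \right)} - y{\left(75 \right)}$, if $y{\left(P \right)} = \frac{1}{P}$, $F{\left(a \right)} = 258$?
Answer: $\frac{19349}{75} \approx 257.99$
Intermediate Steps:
$F{\left(131 \right)} - y{\left(75 \right)} = 258 - \frac{1}{75} = \frac{19349}{75}$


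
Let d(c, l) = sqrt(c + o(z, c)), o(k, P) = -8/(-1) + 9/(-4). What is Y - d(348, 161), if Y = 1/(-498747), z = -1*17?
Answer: -1/498747 - sqrt(1415)/2 ≈ -18.808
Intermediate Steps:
z = -17
o(k, P) = 23/4 (o(k, P) = -8*(-1) + 9*(-1/4) = 8 - 9/4 = 23/4)
Y = -1/498747 ≈ -2.0050e-6
d(c, l) = sqrt(23/4 + c) (d(c, l) = sqrt(c + 23/4) = sqrt(23/4 + c))
Y - d(348, 161) = -1/498747 - sqrt(23 + 4*348)/2 = -1/498747 - sqrt(23 + 1392)/2 = -1/498747 - sqrt(1415)/2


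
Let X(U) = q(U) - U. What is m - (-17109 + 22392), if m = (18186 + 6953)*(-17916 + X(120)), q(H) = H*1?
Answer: -450395607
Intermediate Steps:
q(H) = H
X(U) = 0 (X(U) = U - U = 0)
m = -450390324 (m = (18186 + 6953)*(-17916 + 0) = 25139*(-17916) = -450390324)
m - (-17109 + 22392) = -450390324 - (-17109 + 22392) = -450390324 - 1*5283 = -450390324 - 5283 = -450395607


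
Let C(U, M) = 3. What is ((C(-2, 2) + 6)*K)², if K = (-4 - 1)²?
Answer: 50625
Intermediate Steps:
K = 25 (K = (-5)² = 25)
((C(-2, 2) + 6)*K)² = ((3 + 6)*25)² = (9*25)² = 225² = 50625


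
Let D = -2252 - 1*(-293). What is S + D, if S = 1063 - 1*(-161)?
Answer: -735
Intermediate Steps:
S = 1224 (S = 1063 + 161 = 1224)
D = -1959 (D = -2252 + 293 = -1959)
S + D = 1224 - 1959 = -735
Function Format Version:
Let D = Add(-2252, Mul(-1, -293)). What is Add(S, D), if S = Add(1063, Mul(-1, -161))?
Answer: -735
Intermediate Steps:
S = 1224 (S = Add(1063, 161) = 1224)
D = -1959 (D = Add(-2252, 293) = -1959)
Add(S, D) = Add(1224, -1959) = -735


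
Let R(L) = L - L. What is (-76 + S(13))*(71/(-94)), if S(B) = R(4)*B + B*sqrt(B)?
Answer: 2698/47 - 923*sqrt(13)/94 ≈ 22.001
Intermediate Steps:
R(L) = 0
S(B) = B**(3/2) (S(B) = 0*B + B*sqrt(B) = 0 + B**(3/2) = B**(3/2))
(-76 + S(13))*(71/(-94)) = (-76 + 13**(3/2))*(71/(-94)) = (-76 + 13*sqrt(13))*(71*(-1/94)) = (-76 + 13*sqrt(13))*(-71/94) = 2698/47 - 923*sqrt(13)/94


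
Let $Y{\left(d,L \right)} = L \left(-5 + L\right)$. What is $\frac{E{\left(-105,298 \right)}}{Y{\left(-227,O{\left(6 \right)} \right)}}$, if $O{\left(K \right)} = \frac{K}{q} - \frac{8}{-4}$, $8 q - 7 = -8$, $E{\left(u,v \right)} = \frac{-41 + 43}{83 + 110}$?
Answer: $\frac{1}{226389} \approx 4.4172 \cdot 10^{-6}$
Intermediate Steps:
$E{\left(u,v \right)} = \frac{2}{193}$
$q = - \frac{1}{8}$ ($q = \frac{7}{8} + \frac{1}{8} \left(-8\right) = \frac{7}{8} - 1 = - \frac{1}{8} \approx -0.125$)
$O{\left(K \right)} = 2 - 8 K$ ($O{\left(K \right)} = \frac{K}{- \frac{1}{8}} - \frac{8}{-4} = K \left(-8\right) - -2 = - 8 K + 2 = 2 - 8 K$)
$\frac{E{\left(-105,298 \right)}}{Y{\left(-227,O{\left(6 \right)} \right)}} = \frac{2}{193 \left(2 - 48\right) \left(-5 + \left(2 - 48\right)\right)} = \frac{2}{193 \left(- 46 \left(-5 - 46\right)\right)} = \frac{2}{193 \left(\left(-46\right) \left(-51\right)\right)} = \frac{2}{193 \cdot 2346} = \frac{2}{193} \cdot \frac{1}{2346} = \frac{1}{226389}$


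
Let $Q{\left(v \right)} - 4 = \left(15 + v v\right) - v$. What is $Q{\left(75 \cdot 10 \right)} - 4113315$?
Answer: $-3551546$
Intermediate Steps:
$Q{\left(v \right)} = 19 + v^{2} - v$ ($Q{\left(v \right)} = 4 - \left(-15 + v - v v\right) = 4 - \left(-15 + v - v^{2}\right) = 4 + \left(15 + v^{2} - v\right) = 19 + v^{2} - v$)
$Q{\left(75 \cdot 10 \right)} - 4113315 = \left(19 + \left(75 \cdot 10\right)^{2} - 75 \cdot 10\right) - 4113315 = \left(19 + 750^{2} - 750\right) - 4113315 = \left(19 + 562500 - 750\right) - 4113315 = 561769 - 4113315 = -3551546$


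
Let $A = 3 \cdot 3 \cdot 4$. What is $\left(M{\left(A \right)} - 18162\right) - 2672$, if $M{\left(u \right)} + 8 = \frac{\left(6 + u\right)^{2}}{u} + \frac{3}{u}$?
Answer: $- \frac{249515}{12} \approx -20793.0$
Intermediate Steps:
$A = 36$ ($A = 9 \cdot 4 = 36$)
$M{\left(u \right)} = -8 + \frac{3}{u} + \frac{\left(6 + u\right)^{2}}{u}$ ($M{\left(u \right)} = -8 + \left(\frac{\left(6 + u\right)^{2}}{u} + \frac{3}{u}\right) = -8 + \left(\frac{3}{u} + \frac{\left(6 + u\right)^{2}}{u}\right) = -8 + \frac{3}{u} + \frac{\left(6 + u\right)^{2}}{u}$)
$\left(M{\left(A \right)} - 18162\right) - 2672 = \left(\left(4 + 36 + \frac{39}{36}\right) - 18162\right) - 2672 = \left(\left(4 + 36 + 39 \cdot \frac{1}{36}\right) - 18162\right) - 2672 = \left(\left(4 + 36 + \frac{13}{12}\right) - 18162\right) - 2672 = \left(\frac{493}{12} - 18162\right) - 2672 = - \frac{217451}{12} - 2672 = - \frac{249515}{12}$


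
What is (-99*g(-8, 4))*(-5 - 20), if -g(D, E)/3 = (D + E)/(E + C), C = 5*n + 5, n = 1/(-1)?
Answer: 7425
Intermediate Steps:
n = -1
C = 0 (C = 5*(-1) + 5 = -5 + 5 = 0)
g(D, E) = -3*(D + E)/E (g(D, E) = -3*(D + E)/(E + 0) = -3*(D + E)/E)
(-99*g(-8, 4))*(-5 - 20) = (-99*(-3 - 3*(-8)/4))*(-5 - 20) = -99*(-3 - 3*(-8)*¼)*(-25) = -99*(-3 + 6)*(-25) = -99*3*(-25) = -297*(-25) = 7425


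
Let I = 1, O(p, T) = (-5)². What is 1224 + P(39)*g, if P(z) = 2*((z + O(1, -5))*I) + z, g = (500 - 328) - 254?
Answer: -12470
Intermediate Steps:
O(p, T) = 25
g = -82 (g = 172 - 254 = -82)
P(z) = 50 + 3*z (P(z) = 2*((z + 25)*1) + z = 2*((25 + z)*1) + z = 2*(25 + z) + z = (50 + 2*z) + z = 50 + 3*z)
1224 + P(39)*g = 1224 + (50 + 3*39)*(-82) = 1224 + (50 + 117)*(-82) = 1224 + 167*(-82) = 1224 - 13694 = -12470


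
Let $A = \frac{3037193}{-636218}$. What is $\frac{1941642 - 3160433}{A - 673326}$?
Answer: $\frac{775416772438}{428385158261} \approx 1.8101$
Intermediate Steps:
$A = - \frac{3037193}{636218}$ ($A = 3037193 \left(- \frac{1}{636218}\right) = - \frac{3037193}{636218} \approx -4.7738$)
$\frac{1941642 - 3160433}{A - 673326} = \frac{1941642 - 3160433}{- \frac{3037193}{636218} - 673326} = - \frac{1218791}{- \frac{428385158261}{636218}} = \left(-1218791\right) \left(- \frac{636218}{428385158261}\right) = \frac{775416772438}{428385158261}$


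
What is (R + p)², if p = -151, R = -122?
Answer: 74529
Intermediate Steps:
(R + p)² = (-122 - 151)² = (-273)² = 74529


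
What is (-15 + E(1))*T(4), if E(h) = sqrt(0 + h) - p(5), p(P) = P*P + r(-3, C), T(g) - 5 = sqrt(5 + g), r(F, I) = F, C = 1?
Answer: -288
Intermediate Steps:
T(g) = 5 + sqrt(5 + g)
p(P) = -3 + P**2 (p(P) = P*P - 3 = P**2 - 3 = -3 + P**2)
E(h) = -22 + sqrt(h) (E(h) = sqrt(0 + h) - (-3 + 5**2) = sqrt(h) - (-3 + 25) = sqrt(h) - 1*22 = sqrt(h) - 22 = -22 + sqrt(h))
(-15 + E(1))*T(4) = (-15 + (-22 + sqrt(1)))*(5 + sqrt(5 + 4)) = (-15 + (-22 + 1))*(5 + sqrt(9)) = (-15 - 21)*(5 + 3) = -36*8 = -288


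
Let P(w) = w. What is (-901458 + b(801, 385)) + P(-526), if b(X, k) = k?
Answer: -901599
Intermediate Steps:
(-901458 + b(801, 385)) + P(-526) = (-901458 + 385) - 526 = -901073 - 526 = -901599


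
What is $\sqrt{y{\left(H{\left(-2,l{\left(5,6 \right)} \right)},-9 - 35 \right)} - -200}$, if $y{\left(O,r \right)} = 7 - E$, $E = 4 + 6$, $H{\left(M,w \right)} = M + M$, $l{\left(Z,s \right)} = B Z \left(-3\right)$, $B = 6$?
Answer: $\sqrt{197} \approx 14.036$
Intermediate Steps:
$l{\left(Z,s \right)} = - 18 Z$ ($l{\left(Z,s \right)} = 6 Z \left(-3\right) = - 18 Z$)
$H{\left(M,w \right)} = 2 M$
$E = 10$
$y{\left(O,r \right)} = -3$ ($y{\left(O,r \right)} = 7 - 10 = -3$)
$\sqrt{y{\left(H{\left(-2,l{\left(5,6 \right)} \right)},-9 - 35 \right)} - -200} = \sqrt{-3 - -200} = \sqrt{-3 + 200} = \sqrt{197}$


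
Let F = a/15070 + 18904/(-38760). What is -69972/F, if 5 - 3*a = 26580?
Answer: 20035082760/307957 ≈ 65058.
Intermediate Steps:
a = -26575/3 (a = 5/3 - ⅓*26580 = 5/3 - 8860 = -26575/3 ≈ -8858.3)
F = -307957/286330 (F = -26575/3/15070 + 18904/(-38760) = -26575/3*1/15070 + 18904*(-1/38760) = -5315/9042 - 139/285 = -307957/286330 ≈ -1.0755)
-69972/F = -69972/(-307957/286330) = -69972*(-286330/307957) = 20035082760/307957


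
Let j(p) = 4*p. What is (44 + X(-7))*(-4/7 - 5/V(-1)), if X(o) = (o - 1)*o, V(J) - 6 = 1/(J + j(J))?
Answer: -29100/203 ≈ -143.35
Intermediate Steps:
V(J) = 6 + 1/(5*J) (V(J) = 6 + 1/(J + 4*J) = 6 + 1/(5*J))
X(o) = o*(-1 + o) (X(o) = (-1 + o)*o = o*(-1 + o))
(44 + X(-7))*(-4/7 - 5/V(-1)) = (44 - 7*(-1 - 7))*(-4/7 - 5/(6 + (⅕)/(-1))) = (44 - 7*(-8))*(-4*⅐ - 5/(6 + (⅕)*(-1))) = (44 + 56)*(-4/7 - 5/(6 - ⅕)) = 100*(-4/7 - 5/29/5) = 100*(-4/7 - 5*5/29) = 100*(-4/7 - 25/29) = 100*(-291/203) = -29100/203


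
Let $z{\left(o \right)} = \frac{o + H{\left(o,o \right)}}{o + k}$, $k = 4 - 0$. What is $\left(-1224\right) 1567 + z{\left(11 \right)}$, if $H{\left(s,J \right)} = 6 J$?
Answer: $- \frac{28770043}{15} \approx -1.918 \cdot 10^{6}$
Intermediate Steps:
$k = 4$ ($k = 4 + 0 = 4$)
$z{\left(o \right)} = \frac{7 o}{4 + o}$ ($z{\left(o \right)} = \frac{o + 6 o}{o + 4} = \frac{7 o}{4 + o}$)
$\left(-1224\right) 1567 + z{\left(11 \right)} = \left(-1224\right) 1567 + 7 \cdot 11 \frac{1}{4 + 11} = -1918008 + 7 \cdot 11 \cdot \frac{1}{15} = -1918008 + \frac{77}{15} = - \frac{28770043}{15}$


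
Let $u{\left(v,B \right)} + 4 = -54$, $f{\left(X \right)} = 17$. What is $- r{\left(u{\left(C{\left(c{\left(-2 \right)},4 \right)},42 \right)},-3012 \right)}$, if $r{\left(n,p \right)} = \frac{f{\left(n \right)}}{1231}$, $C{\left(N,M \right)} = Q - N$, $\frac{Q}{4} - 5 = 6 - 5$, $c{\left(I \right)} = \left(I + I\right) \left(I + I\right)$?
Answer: $- \frac{17}{1231} \approx -0.01381$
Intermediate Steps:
$c{\left(I \right)} = 4 I^{2}$ ($c{\left(I \right)} = 2 I 2 I = 4 I^{2}$)
$Q = 24$ ($Q = 20 + 4 \left(6 - 5\right) = 20 + 4 \cdot 1 = 20 + 4 = 24$)
$C{\left(N,M \right)} = 24 - N$
$u{\left(v,B \right)} = -58$ ($u{\left(v,B \right)} = -4 - 54 = -58$)
$r{\left(n,p \right)} = \frac{17}{1231}$
$- r{\left(u{\left(C{\left(c{\left(-2 \right)},4 \right)},42 \right)},-3012 \right)} = \left(-1\right) \frac{17}{1231} = - \frac{17}{1231}$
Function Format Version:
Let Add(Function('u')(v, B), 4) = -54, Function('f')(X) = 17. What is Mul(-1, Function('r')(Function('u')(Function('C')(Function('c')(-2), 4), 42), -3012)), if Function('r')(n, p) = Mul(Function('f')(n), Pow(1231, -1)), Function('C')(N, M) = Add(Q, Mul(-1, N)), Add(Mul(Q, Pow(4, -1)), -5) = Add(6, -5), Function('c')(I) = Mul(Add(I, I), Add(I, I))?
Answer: Rational(-17, 1231) ≈ -0.013810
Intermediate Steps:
Function('c')(I) = Mul(4, Pow(I, 2)) (Function('c')(I) = Mul(Mul(2, I), Mul(2, I)) = Mul(4, Pow(I, 2)))
Q = 24 (Q = Add(20, Mul(4, Add(6, -5))) = Add(20, Mul(4, 1)) = Add(20, 4) = 24)
Function('C')(N, M) = Add(24, Mul(-1, N))
Function('u')(v, B) = -58 (Function('u')(v, B) = Add(-4, -54) = -58)
Function('r')(n, p) = Rational(17, 1231) (Function('r')(n, p) = Mul(17, Pow(1231, -1)) = Mul(17, Rational(1, 1231)) = Rational(17, 1231))
Mul(-1, Function('r')(Function('u')(Function('C')(Function('c')(-2), 4), 42), -3012)) = Mul(-1, Rational(17, 1231)) = Rational(-17, 1231)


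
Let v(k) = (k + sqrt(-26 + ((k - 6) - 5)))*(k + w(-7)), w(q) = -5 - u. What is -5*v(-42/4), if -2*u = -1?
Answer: -840 + 40*I*sqrt(190) ≈ -840.0 + 551.36*I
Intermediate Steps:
u = 1/2 (u = -1/2*(-1) = 1/2 ≈ 0.50000)
w(q) = -11/2 (w(q) = -5 - 1*1/2 = -5 - 1/2 = -11/2)
v(k) = (-11/2 + k)*(k + sqrt(-37 + k)) (v(k) = (k + sqrt(-26 + ((k - 6) - 5)))*(k - 11/2) = (k + sqrt(-26 + ((-6 + k) - 5)))*(-11/2 + k) = (k + sqrt(-26 + (-11 + k)))*(-11/2 + k) = (k + sqrt(-37 + k))*(-11/2 + k) = (-11/2 + k)*(k + sqrt(-37 + k)))
-5*v(-42/4) = -5*((-42/4)**2 - (-231)/4 - 11*sqrt(-37 - 42/4)/2 + (-42/4)*sqrt(-37 - 42/4)) = -5*((-42*1/4)**2 - (-231)/4 - 11*sqrt(-37 - 42*1/4)/2 + (-42*1/4)*sqrt(-37 - 42*1/4)) = -5*((-21/2)**2 - 11/2*(-21/2) - 11*sqrt(-37 - 21/2)/2 - 21*sqrt(-37 - 21/2)/2) = -5*(441/4 + 231/4 - 11*I*sqrt(190)/4 - 21*I*sqrt(190)/4) = -5*(168 - 8*I*sqrt(190)) = -840 + 40*I*sqrt(190)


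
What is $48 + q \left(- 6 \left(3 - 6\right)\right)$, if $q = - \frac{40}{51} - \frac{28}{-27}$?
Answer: $\frac{2680}{51} \approx 52.549$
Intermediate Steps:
$q = \frac{116}{459}$ ($q = \left(-40\right) \frac{1}{51} - - \frac{28}{27} = - \frac{40}{51} + \frac{28}{27} = \frac{116}{459} \approx 0.25272$)
$48 + q \left(- 6 \left(3 - 6\right)\right) = 48 + \frac{116 \left(- 6 \left(3 - 6\right)\right)}{459} = 48 + \frac{116 \left(\left(-6\right) \left(-3\right)\right)}{459} = 48 + \frac{116}{459} \cdot 18 = 48 + \frac{232}{51} = \frac{2680}{51}$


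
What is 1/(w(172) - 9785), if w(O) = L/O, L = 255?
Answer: -172/1682765 ≈ -0.00010221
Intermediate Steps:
w(O) = 255/O
1/(w(172) - 9785) = 1/(255/172 - 9785) = 1/(-1682765/172) = -172/1682765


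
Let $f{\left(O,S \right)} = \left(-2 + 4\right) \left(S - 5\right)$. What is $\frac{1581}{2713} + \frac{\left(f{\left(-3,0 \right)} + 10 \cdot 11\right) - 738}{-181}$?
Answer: $\frac{2017055}{491053} \approx 4.1076$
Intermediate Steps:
$f{\left(O,S \right)} = -10 + 2 S$ ($f{\left(O,S \right)} = 2 \left(-5 + S\right) = -10 + 2 S$)
$\frac{1581}{2713} + \frac{\left(f{\left(-3,0 \right)} + 10 \cdot 11\right) - 738}{-181} = \frac{1581}{2713} + \frac{\left(\left(-10 + 2 \cdot 0\right) + 10 \cdot 11\right) - 738}{-181} = 1581 \cdot \frac{1}{2713} + \left(\left(\left(-10 + 0\right) + 110\right) - 738\right) \left(- \frac{1}{181}\right) = \frac{1581}{2713} + \left(\left(-10 + 110\right) - 738\right) \left(- \frac{1}{181}\right) = \frac{1581}{2713} + \left(100 - 738\right) \left(- \frac{1}{181}\right) = \frac{1581}{2713} - - \frac{638}{181} = \frac{1581}{2713} + \frac{638}{181} = \frac{2017055}{491053}$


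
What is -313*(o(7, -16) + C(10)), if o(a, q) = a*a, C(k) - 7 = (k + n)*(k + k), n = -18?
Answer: 32552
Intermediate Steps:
C(k) = 7 + 2*k*(-18 + k) (C(k) = 7 + (k - 18)*(k + k) = 7 + (-18 + k)*(2*k) = 7 + 2*k*(-18 + k))
o(a, q) = a²
-313*(o(7, -16) + C(10)) = -313*(7² + (7 - 36*10 + 2*10²)) = -313*(49 + (7 - 360 + 2*100)) = -313*(49 + (7 - 360 + 200)) = -313*(49 - 153) = -313*(-104) = 32552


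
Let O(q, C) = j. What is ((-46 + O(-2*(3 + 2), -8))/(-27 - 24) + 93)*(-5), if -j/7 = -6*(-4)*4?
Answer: -27305/51 ≈ -535.39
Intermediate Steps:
j = -672 (j = -(-7)*(6*(-4))*4 = -(-7)*(-24*4) = -(-7)*(-96) = -7*96 = -672)
O(q, C) = -672
((-46 + O(-2*(3 + 2), -8))/(-27 - 24) + 93)*(-5) = ((-46 - 672)/(-27 - 24) + 93)*(-5) = (-718/(-51) + 93)*(-5) = (-718*(-1/51) + 93)*(-5) = (718/51 + 93)*(-5) = (5461/51)*(-5) = -27305/51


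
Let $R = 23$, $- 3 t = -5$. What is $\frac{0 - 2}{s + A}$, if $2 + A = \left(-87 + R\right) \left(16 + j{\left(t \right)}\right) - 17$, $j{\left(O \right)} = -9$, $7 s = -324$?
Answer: $\frac{14}{3593} \approx 0.0038965$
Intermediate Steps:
$t = \frac{5}{3}$ ($t = \left(- \frac{1}{3}\right) \left(-5\right) = \frac{5}{3} \approx 1.6667$)
$s = - \frac{324}{7}$ ($s = \frac{1}{7} \left(-324\right) = - \frac{324}{7} \approx -46.286$)
$A = -467$ ($A = -2 + \left(\left(-87 + 23\right) \left(16 - 9\right) - 17\right) = -2 - 465 = -467$)
$\frac{0 - 2}{s + A} = \frac{0 - 2}{- \frac{324}{7} - 467} = \frac{0 - 2}{- \frac{3593}{7}} = \left(- \frac{7}{3593}\right) \left(-2\right) = \frac{14}{3593}$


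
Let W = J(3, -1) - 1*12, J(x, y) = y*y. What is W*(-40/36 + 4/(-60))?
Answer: 583/45 ≈ 12.956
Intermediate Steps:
J(x, y) = y²
W = -11 (W = (-1)² - 1*12 = 1 - 12 = -11)
W*(-40/36 + 4/(-60)) = -11*(-40/36 + 4/(-60)) = -11*(-40*1/36 + 4*(-1/60)) = -11*(-10/9 - 1/15) = -11*(-53/45) = 583/45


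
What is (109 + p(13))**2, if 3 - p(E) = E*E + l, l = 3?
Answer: 3600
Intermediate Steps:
p(E) = -E**2 (p(E) = 3 - (E*E + 3) = 3 - (E**2 + 3) = 3 - (3 + E**2) = 3 + (-3 - E**2) = -E**2)
(109 + p(13))**2 = (109 - 1*13**2)**2 = (109 - 1*169)**2 = (109 - 169)**2 = (-60)**2 = 3600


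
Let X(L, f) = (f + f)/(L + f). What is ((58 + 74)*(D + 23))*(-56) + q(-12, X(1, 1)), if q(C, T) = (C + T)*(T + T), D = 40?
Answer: -465718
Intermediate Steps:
X(L, f) = 2*f/(L + f) (X(L, f) = (2*f)/(L + f) = 2*f/(L + f))
q(C, T) = 2*T*(C + T) (q(C, T) = (C + T)*(2*T) = 2*T*(C + T))
((58 + 74)*(D + 23))*(-56) + q(-12, X(1, 1)) = ((58 + 74)*(40 + 23))*(-56) + 2*(2*1/(1 + 1))*(-12 + 2*1/(1 + 1)) = (132*63)*(-56) + 2*(2*1/2)*(-12 + 2*1/2) = 8316*(-56) + 2*(2*1*(½))*(-12 + 2*1*(½)) = -465696 + 2*1*(-12 + 1) = -465696 + 2*1*(-11) = -465696 - 22 = -465718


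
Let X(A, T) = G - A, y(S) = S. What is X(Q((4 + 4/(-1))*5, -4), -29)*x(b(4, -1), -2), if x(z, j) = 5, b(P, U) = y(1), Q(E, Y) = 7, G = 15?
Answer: 40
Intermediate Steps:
b(P, U) = 1
X(A, T) = 15 - A
X(Q((4 + 4/(-1))*5, -4), -29)*x(b(4, -1), -2) = (15 - 1*7)*5 = (15 - 7)*5 = 8*5 = 40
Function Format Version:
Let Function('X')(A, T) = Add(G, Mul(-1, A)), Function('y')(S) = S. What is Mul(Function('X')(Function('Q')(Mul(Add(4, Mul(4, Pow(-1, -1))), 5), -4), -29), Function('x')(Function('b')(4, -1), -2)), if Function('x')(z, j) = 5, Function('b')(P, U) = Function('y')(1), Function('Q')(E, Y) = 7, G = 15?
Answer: 40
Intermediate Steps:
Function('b')(P, U) = 1
Function('X')(A, T) = Add(15, Mul(-1, A))
Mul(Function('X')(Function('Q')(Mul(Add(4, Mul(4, Pow(-1, -1))), 5), -4), -29), Function('x')(Function('b')(4, -1), -2)) = Mul(Add(15, Mul(-1, 7)), 5) = Mul(Add(15, -7), 5) = Mul(8, 5) = 40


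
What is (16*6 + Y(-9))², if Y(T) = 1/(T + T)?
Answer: 2982529/324 ≈ 9205.3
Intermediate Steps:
Y(T) = 1/(2*T)
(16*6 + Y(-9))² = (16*6 + (½)/(-9))² = (96 + (½)*(-⅑))² = (96 - 1/18)² = (1727/18)² = 2982529/324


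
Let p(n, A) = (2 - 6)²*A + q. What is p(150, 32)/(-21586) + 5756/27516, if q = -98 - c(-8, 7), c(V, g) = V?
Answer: 14079658/74245047 ≈ 0.18964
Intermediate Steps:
q = -90 (q = -98 - 1*(-8) = -98 + 8 = -90)
p(n, A) = -90 + 16*A (p(n, A) = (2 - 6)²*A - 90 = (-4)²*A - 90 = 16*A - 90 = -90 + 16*A)
p(150, 32)/(-21586) + 5756/27516 = (-90 + 16*32)/(-21586) + 5756/27516 = (-90 + 512)*(-1/21586) + 5756*(1/27516) = 422*(-1/21586) + 1439/6879 = -211/10793 + 1439/6879 = 14079658/74245047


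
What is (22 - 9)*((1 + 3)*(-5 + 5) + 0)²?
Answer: 0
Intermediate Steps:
(22 - 9)*((1 + 3)*(-5 + 5) + 0)² = 13*(4*0 + 0)² = 13*(0 + 0)² = 13*0² = 13*0 = 0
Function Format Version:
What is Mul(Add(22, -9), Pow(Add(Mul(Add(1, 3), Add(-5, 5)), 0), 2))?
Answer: 0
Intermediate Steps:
Mul(Add(22, -9), Pow(Add(Mul(Add(1, 3), Add(-5, 5)), 0), 2)) = Mul(13, Pow(Add(Mul(4, 0), 0), 2)) = Mul(13, Pow(Add(0, 0), 2)) = Mul(13, Pow(0, 2)) = Mul(13, 0) = 0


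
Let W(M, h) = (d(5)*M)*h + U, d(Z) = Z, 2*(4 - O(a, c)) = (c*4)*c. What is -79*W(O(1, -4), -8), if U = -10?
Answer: -87690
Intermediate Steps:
O(a, c) = 4 - 2*c² (O(a, c) = 4 - c*4*c/2 = 4 - 4*c*c/2 = 4 - 2*c²)
W(M, h) = -10 + 5*M*h (W(M, h) = (5*M)*h - 10 = 5*M*h - 10 = -10 + 5*M*h)
-79*W(O(1, -4), -8) = -79*(-10 + 5*(4 - 2*(-4)²)*(-8)) = -79*(-10 + 5*(4 - 2*16)*(-8)) = -79*(-10 + 5*(4 - 32)*(-8)) = -79*(-10 + 5*(-28)*(-8)) = -79*(-10 + 1120) = -79*1110 = -87690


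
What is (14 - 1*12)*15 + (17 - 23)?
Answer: 24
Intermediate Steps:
(14 - 1*12)*15 + (17 - 23) = (14 - 12)*15 - 6 = 2*15 - 6 = 30 - 6 = 24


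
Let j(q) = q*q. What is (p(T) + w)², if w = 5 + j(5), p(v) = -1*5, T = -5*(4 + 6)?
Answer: 625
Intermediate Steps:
j(q) = q²
T = -50 (T = -5*10 = -50)
p(v) = -5
w = 30 (w = 5 + 5² = 5 + 25 = 30)
(p(T) + w)² = (-5 + 30)² = 25² = 625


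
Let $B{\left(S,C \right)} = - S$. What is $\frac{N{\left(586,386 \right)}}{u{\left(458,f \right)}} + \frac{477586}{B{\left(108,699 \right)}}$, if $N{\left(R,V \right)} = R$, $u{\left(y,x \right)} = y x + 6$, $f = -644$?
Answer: $- \frac{35215535911}{7963542} \approx -4422.1$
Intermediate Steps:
$u{\left(y,x \right)} = 6 + x y$ ($u{\left(y,x \right)} = x y + 6 = 6 + x y$)
$\frac{N{\left(586,386 \right)}}{u{\left(458,f \right)}} + \frac{477586}{B{\left(108,699 \right)}} = \frac{586}{6 - 294952} + \frac{477586}{\left(-1\right) 108} = \frac{586}{6 - 294952} + \frac{477586}{-108} = \frac{586}{-294946} + 477586 \left(- \frac{1}{108}\right) = 586 \left(- \frac{1}{294946}\right) - \frac{238793}{54} = - \frac{293}{147473} - \frac{238793}{54} = - \frac{35215535911}{7963542}$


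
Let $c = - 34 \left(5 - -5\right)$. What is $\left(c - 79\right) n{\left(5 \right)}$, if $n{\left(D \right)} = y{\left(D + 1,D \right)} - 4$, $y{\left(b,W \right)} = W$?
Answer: $-419$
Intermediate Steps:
$n{\left(D \right)} = -4 + D$ ($n{\left(D \right)} = D - 4 = -4 + D$)
$c = -340$ ($c = - 34 \left(5 + 5\right) = \left(-34\right) 10 = -340$)
$\left(c - 79\right) n{\left(5 \right)} = \left(-340 - 79\right) \left(-4 + 5\right) = \left(-419\right) 1 = -419$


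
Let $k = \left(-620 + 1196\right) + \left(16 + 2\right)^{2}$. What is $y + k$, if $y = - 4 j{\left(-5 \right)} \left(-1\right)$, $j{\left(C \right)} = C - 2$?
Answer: $872$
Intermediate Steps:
$j{\left(C \right)} = -2 + C$
$k = 900$ ($k = 576 + 18^{2} = 576 + 324 = 900$)
$y = -28$ ($y = - 4 \left(-2 - 5\right) \left(-1\right) = \left(-4\right) \left(-7\right) \left(-1\right) = 28 \left(-1\right) = -28$)
$y + k = -28 + 900 = 872$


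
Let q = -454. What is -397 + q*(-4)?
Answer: 1419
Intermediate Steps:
-397 + q*(-4) = -397 - 454*(-4) = -397 + 1816 = 1419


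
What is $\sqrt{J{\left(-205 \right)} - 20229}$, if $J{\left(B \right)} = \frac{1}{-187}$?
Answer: $\frac{2 i \sqrt{176847022}}{187} \approx 142.23 i$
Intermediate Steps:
$J{\left(B \right)} = - \frac{1}{187}$
$\sqrt{J{\left(-205 \right)} - 20229} = \sqrt{- \frac{1}{187} - 20229} = \sqrt{- \frac{3782824}{187}} = \frac{2 i \sqrt{176847022}}{187}$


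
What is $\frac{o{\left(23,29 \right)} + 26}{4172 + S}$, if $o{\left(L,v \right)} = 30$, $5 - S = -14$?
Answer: $\frac{56}{4191} \approx 0.013362$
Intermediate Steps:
$S = 19$ ($S = 5 - -14 = 5 + 14 = 19$)
$\frac{o{\left(23,29 \right)} + 26}{4172 + S} = \frac{30 + 26}{4172 + 19} = \frac{56}{4191}$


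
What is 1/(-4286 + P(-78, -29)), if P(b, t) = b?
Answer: -1/4364 ≈ -0.00022915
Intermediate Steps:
1/(-4286 + P(-78, -29)) = 1/(-4286 - 78) = 1/(-4364) = -1/4364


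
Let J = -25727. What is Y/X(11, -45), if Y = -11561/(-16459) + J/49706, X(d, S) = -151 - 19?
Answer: -151210373/139078879180 ≈ -0.0010872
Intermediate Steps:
X(d, S) = -170
Y = 151210373/818111054 (Y = -11561/(-16459) - 25727/49706 = -11561*(-1/16459) - 25727*1/49706 = 11561/16459 - 25727/49706 = 151210373/818111054 ≈ 0.18483)
Y/X(11, -45) = (151210373/818111054)/(-170) = (151210373/818111054)*(-1/170) = -151210373/139078879180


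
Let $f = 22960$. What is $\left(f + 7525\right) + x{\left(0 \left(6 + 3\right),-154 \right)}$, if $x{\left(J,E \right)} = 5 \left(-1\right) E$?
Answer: $31255$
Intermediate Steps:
$x{\left(J,E \right)} = - 5 E$
$\left(f + 7525\right) + x{\left(0 \left(6 + 3\right),-154 \right)} = \left(22960 + 7525\right) - -770 = 30485 + 770 = 31255$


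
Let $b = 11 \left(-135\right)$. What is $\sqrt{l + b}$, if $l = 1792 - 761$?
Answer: $i \sqrt{454} \approx 21.307 i$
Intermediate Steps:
$l = 1031$
$b = -1485$
$\sqrt{l + b} = \sqrt{1031 - 1485} = \sqrt{-454} = i \sqrt{454}$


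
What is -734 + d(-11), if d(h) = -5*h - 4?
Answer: -683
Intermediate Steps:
d(h) = -4 - 5*h
-734 + d(-11) = -734 + (-4 - 5*(-11)) = -734 + (-4 + 55) = -734 + 51 = -683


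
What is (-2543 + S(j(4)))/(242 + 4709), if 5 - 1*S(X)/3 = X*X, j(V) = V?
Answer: -2576/4951 ≈ -0.52030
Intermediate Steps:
S(X) = 15 - 3*X² (S(X) = 15 - 3*X*X = 15 - 3*X²)
(-2543 + S(j(4)))/(242 + 4709) = (-2543 + (15 - 3*4²))/(242 + 4709) = (-2543 + (15 - 3*16))/4951 = (-2543 + (15 - 48))*(1/4951) = (-2543 - 33)*(1/4951) = -2576*1/4951 = -2576/4951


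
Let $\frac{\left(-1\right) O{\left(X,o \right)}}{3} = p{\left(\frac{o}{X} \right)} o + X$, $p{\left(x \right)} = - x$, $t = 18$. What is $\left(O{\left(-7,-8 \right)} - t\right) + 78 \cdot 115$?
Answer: $\frac{62619}{7} \approx 8945.6$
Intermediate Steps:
$O{\left(X,o \right)} = - 3 X + \frac{3 o^{2}}{X}$ ($O{\left(X,o \right)} = - 3 \left(- \frac{o}{X} o + X\right) = - 3 \left(- \frac{o^{2}}{X} + X\right) = - 3 \left(X - \frac{o^{2}}{X}\right) = - 3 X + \frac{3 o^{2}}{X}$)
$\left(O{\left(-7,-8 \right)} - t\right) + 78 \cdot 115 = \left(\left(\left(-3\right) \left(-7\right) + \frac{3 \left(-8\right)^{2}}{-7}\right) - 18\right) + 78 \cdot 115 = \left(\left(21 + 3 \left(- \frac{1}{7}\right) 64\right) - 18\right) + 8970 = \left(\left(21 - \frac{192}{7}\right) - 18\right) + 8970 = \left(- \frac{45}{7} - 18\right) + 8970 = - \frac{171}{7} + 8970 = \frac{62619}{7}$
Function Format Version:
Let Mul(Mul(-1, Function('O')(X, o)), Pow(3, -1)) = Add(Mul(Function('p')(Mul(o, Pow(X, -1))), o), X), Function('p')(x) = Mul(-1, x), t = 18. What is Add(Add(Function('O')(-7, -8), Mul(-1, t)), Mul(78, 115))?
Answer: Rational(62619, 7) ≈ 8945.6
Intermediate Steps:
Function('O')(X, o) = Add(Mul(-3, X), Mul(3, Pow(X, -1), Pow(o, 2))) (Function('O')(X, o) = Mul(-3, Add(Mul(Mul(-1, Mul(o, Pow(X, -1))), o), X)) = Mul(-3, Add(Mul(Mul(-1, o, Pow(X, -1)), o), X)) = Mul(-3, Add(Mul(-1, Pow(X, -1), Pow(o, 2)), X)) = Mul(-3, Add(X, Mul(-1, Pow(X, -1), Pow(o, 2)))) = Add(Mul(-3, X), Mul(3, Pow(X, -1), Pow(o, 2))))
Add(Add(Function('O')(-7, -8), Mul(-1, t)), Mul(78, 115)) = Add(Add(Add(Mul(-3, -7), Mul(3, Pow(-7, -1), Pow(-8, 2))), Mul(-1, 18)), Mul(78, 115)) = Add(Add(Add(21, Mul(3, Rational(-1, 7), 64)), -18), 8970) = Add(Add(Add(21, Rational(-192, 7)), -18), 8970) = Add(Add(Rational(-45, 7), -18), 8970) = Add(Rational(-171, 7), 8970) = Rational(62619, 7)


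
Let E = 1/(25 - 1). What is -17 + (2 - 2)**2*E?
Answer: -17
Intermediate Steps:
E = 1/24 ≈ 0.041667
-17 + (2 - 2)**2*E = -17 + (2 - 2)**2*(1/24) = -17 + 0**2*(1/24) = -17 + 0*(1/24) = -17 + 0 = -17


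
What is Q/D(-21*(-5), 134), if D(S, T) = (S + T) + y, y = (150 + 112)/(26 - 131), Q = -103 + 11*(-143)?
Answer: -175980/24833 ≈ -7.0865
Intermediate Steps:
Q = -1676 (Q = -103 - 1573 = -1676)
y = -262/105 (y = 262/(-105) = 262*(-1/105) = -262/105 ≈ -2.4952)
D(S, T) = -262/105 + S + T (D(S, T) = (S + T) - 262/105 = -262/105 + S + T)
Q/D(-21*(-5), 134) = -1676/(-262/105 - 21*(-5) + 134) = -1676/(-262/105 + 105 + 134) = -1676/24833/105 = -1676*105/24833 = -175980/24833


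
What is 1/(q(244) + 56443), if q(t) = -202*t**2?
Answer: -1/11969829 ≈ -8.3543e-8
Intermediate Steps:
1/(q(244) + 56443) = 1/(-202*244**2 + 56443) = 1/(-202*59536 + 56443) = 1/(-12026272 + 56443) = 1/(-11969829) = -1/11969829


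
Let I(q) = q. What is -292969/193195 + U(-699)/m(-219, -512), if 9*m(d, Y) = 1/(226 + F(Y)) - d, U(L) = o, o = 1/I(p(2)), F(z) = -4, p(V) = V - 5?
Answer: -14372527681/9392947705 ≈ -1.5301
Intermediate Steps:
p(V) = -5 + V
o = -⅓ (o = 1/(-5 + 2) = 1/(-3) = -⅓ ≈ -0.33333)
U(L) = -⅓
m(d, Y) = 1/1998 - d/9 (m(d, Y) = (1/(226 - 4) - d)/9 = (1/222 - d)/9 = 1/1998 - d/9)
-292969/193195 + U(-699)/m(-219, -512) = -292969/193195 - 1/(3*(1/1998 - ⅑*(-219))) = -292969*1/193195 - 1/(3*(1/1998 + 73/3)) = -292969/193195 - 1/(3*48619/1998) = -292969/193195 - ⅓*1998/48619 = -292969/193195 - 666/48619 = -14372527681/9392947705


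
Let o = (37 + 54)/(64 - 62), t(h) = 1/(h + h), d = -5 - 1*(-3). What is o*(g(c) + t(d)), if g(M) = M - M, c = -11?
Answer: -91/8 ≈ -11.375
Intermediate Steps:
g(M) = 0
d = -2 (d = -5 + 3 = -2)
t(h) = 1/(2*h)
o = 91/2 ≈ 45.500
o*(g(c) + t(d)) = 91*(0 + (½)/(-2))/2 = 91*(0 + (½)*(-½))/2 = 91*(0 - ¼)/2 = (91/2)*(-¼) = -91/8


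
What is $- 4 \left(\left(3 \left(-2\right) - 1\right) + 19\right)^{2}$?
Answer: $-576$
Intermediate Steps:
$- 4 \left(\left(3 \left(-2\right) - 1\right) + 19\right)^{2} = - 4 \left(\left(-6 - 1\right) + 19\right)^{2} = - 4 \left(-7 + 19\right)^{2} = - 4 \cdot 12^{2} = \left(-4\right) 144 = -576$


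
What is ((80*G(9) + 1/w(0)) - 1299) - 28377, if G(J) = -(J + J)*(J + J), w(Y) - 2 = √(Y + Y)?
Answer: -111191/2 ≈ -55596.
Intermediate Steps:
w(Y) = 2 + √2*√Y (w(Y) = 2 + √(Y + Y) = 2 + √(2*Y) = 2 + √2*√Y)
G(J) = -4*J² (G(J) = -2*J*2*J = -4*J²)
((80*G(9) + 1/w(0)) - 1299) - 28377 = ((80*(-4*9²) + 1/(2 + √2*√0)) - 1299) - 28377 = ((80*(-4*81) + 1/(2 + √2*0)) - 1299) - 28377 = ((80*(-324) + 1/(2 + 0)) - 1299) - 28377 = ((-25920 + 1/2) - 1299) - 28377 = ((-25920 + ½) - 1299) - 28377 = (-51839/2 - 1299) - 28377 = -54437/2 - 28377 = -111191/2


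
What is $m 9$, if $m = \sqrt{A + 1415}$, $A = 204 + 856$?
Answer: $135 \sqrt{11} \approx 447.74$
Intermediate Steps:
$A = 1060$
$m = 15 \sqrt{11}$ ($m = \sqrt{1060 + 1415} = \sqrt{2475} = 15 \sqrt{11} \approx 49.749$)
$m 9 = 15 \sqrt{11} \cdot 9 = 135 \sqrt{11}$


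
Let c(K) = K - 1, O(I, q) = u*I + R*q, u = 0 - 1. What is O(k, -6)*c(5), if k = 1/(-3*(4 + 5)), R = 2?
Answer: -1292/27 ≈ -47.852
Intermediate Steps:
u = -1
k = -1/27 (k = 1/(-3*9) = 1/(-27) = -1/27 ≈ -0.037037)
O(I, q) = -I + 2*q
c(K) = -1 + K
O(k, -6)*c(5) = (-1*(-1/27) + 2*(-6))*(-1 + 5) = (1/27 - 12)*4 = -323/27*4 = -1292/27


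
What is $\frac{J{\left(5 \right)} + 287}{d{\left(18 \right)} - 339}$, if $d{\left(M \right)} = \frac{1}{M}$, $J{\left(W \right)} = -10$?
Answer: $- \frac{4986}{6101} \approx -0.81724$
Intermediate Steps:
$\frac{J{\left(5 \right)} + 287}{d{\left(18 \right)} - 339} = \frac{-10 + 287}{\frac{1}{18} - 339} = \frac{277}{\frac{1}{18} - 339} = \frac{277}{- \frac{6101}{18}} = 277 \left(- \frac{18}{6101}\right) = - \frac{4986}{6101}$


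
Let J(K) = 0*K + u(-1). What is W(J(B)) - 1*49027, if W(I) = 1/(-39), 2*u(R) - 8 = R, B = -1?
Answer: -1912054/39 ≈ -49027.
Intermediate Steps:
u(R) = 4 + R/2
J(K) = 7/2 (J(K) = 0*K + (4 + (1/2)*(-1)) = 0 + (4 - 1/2) = 0 + 7/2 = 7/2)
W(I) = -1/39
W(J(B)) - 1*49027 = -1/39 - 1*49027 = -1/39 - 49027 = -1912054/39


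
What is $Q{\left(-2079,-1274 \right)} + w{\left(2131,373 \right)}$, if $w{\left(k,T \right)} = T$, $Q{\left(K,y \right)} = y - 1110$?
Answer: $-2011$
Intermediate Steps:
$Q{\left(K,y \right)} = -1110 + y$
$Q{\left(-2079,-1274 \right)} + w{\left(2131,373 \right)} = \left(-1110 - 1274\right) + 373 = -2384 + 373 = -2011$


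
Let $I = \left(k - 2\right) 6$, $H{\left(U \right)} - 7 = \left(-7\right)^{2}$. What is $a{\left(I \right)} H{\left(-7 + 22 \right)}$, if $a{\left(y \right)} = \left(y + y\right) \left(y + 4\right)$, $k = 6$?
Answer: $75264$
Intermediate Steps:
$H{\left(U \right)} = 56$ ($H{\left(U \right)} = 7 + \left(-7\right)^{2} = 7 + 49 = 56$)
$I = 24$ ($I = \left(6 - 2\right) 6 = 4 \cdot 6 = 24$)
$a{\left(y \right)} = 2 y \left(4 + y\right)$
$a{\left(I \right)} H{\left(-7 + 22 \right)} = 2 \cdot 24 \left(4 + 24\right) 56 = 2 \cdot 24 \cdot 28 \cdot 56 = 1344 \cdot 56 = 75264$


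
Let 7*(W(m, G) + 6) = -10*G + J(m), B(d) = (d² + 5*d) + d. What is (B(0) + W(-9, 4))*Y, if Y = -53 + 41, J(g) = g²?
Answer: 12/7 ≈ 1.7143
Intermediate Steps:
B(d) = d² + 6*d
Y = -12
W(m, G) = -6 - 10*G/7 + m²/7 (W(m, G) = -6 + (-10*G + m²)/7 = -6 + (m² - 10*G)/7 = -6 + (-10*G/7 + m²/7) = -6 - 10*G/7 + m²/7)
(B(0) + W(-9, 4))*Y = (0*(6 + 0) + (-6 - 10/7*4 + (⅐)*(-9)²))*(-12) = (0*6 + (-6 - 40/7 + (⅐)*81))*(-12) = (0 + (-6 - 40/7 + 81/7))*(-12) = (0 - ⅐)*(-12) = -⅐*(-12) = 12/7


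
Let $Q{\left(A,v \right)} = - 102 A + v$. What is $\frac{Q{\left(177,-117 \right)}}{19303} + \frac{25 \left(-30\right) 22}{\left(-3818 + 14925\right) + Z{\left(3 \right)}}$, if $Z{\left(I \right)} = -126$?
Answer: $- \frac{518035251}{211966243} \approx -2.444$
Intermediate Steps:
$Q{\left(A,v \right)} = v - 102 A$
$\frac{Q{\left(177,-117 \right)}}{19303} + \frac{25 \left(-30\right) 22}{\left(-3818 + 14925\right) + Z{\left(3 \right)}} = \frac{-117 - 18054}{19303} + \frac{25 \left(-30\right) 22}{\left(-3818 + 14925\right) - 126} = \left(-117 - 18054\right) \frac{1}{19303} + \frac{\left(-750\right) 22}{11107 - 126} = \left(-18171\right) \frac{1}{19303} - \frac{16500}{10981} = - \frac{18171}{19303} - \frac{16500}{10981} = - \frac{518035251}{211966243}$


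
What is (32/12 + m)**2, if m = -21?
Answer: 3025/9 ≈ 336.11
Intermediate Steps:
(32/12 + m)**2 = (32/12 - 21)**2 = (32*(1/12) - 21)**2 = (8/3 - 21)**2 = (-55/3)**2 = 3025/9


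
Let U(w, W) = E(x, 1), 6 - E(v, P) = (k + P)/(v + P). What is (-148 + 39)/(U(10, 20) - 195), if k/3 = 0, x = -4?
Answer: 327/566 ≈ 0.57774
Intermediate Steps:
k = 0 (k = 3*0 = 0)
E(v, P) = 6 - P/(P + v) (E(v, P) = 6 - (0 + P)/(v + P) = 6 - P/(P + v))
U(w, W) = 19/3 (U(w, W) = (5*1 + 6*(-4))/(1 - 4) = (5 - 24)/(-3) = -⅓*(-19) = 19/3)
(-148 + 39)/(U(10, 20) - 195) = (-148 + 39)/(19/3 - 195) = -109/(-566/3) = -109*(-3/566) = 327/566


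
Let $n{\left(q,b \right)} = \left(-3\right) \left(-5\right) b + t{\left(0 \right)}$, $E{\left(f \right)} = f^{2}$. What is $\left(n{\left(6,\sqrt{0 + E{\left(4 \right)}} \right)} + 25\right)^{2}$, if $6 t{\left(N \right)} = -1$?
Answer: $\frac{259081}{36} \approx 7196.7$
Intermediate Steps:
$t{\left(N \right)} = - \frac{1}{6}$ ($t{\left(N \right)} = \frac{1}{6} \left(-1\right) = - \frac{1}{6}$)
$n{\left(q,b \right)} = - \frac{1}{6} + 15 b$ ($n{\left(q,b \right)} = \left(-3\right) \left(-5\right) b - \frac{1}{6} = 15 b - \frac{1}{6} = - \frac{1}{6} + 15 b$)
$\left(n{\left(6,\sqrt{0 + E{\left(4 \right)}} \right)} + 25\right)^{2} = \left(\left(- \frac{1}{6} + 15 \sqrt{0 + 4^{2}}\right) + 25\right)^{2} = \left(\left(- \frac{1}{6} + 15 \sqrt{0 + 16}\right) + 25\right)^{2} = \left(\left(- \frac{1}{6} + 15 \sqrt{16}\right) + 25\right)^{2} = \left(\left(- \frac{1}{6} + 15 \cdot 4\right) + 25\right)^{2} = \left(\left(- \frac{1}{6} + 60\right) + 25\right)^{2} = \left(\frac{359}{6} + 25\right)^{2} = \left(\frac{509}{6}\right)^{2} = \frac{259081}{36}$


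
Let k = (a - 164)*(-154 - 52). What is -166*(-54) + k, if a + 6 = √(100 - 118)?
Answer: 43984 - 618*I*√2 ≈ 43984.0 - 873.98*I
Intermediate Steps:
a = -6 + 3*I*√2 (a = -6 + √(100 - 118) = -6 + √(-18) = -6 + 3*I*√2 ≈ -6.0 + 4.2426*I)
k = 35020 - 618*I*√2 (k = ((-6 + 3*I*√2) - 164)*(-154 - 52) = (-170 + 3*I*√2)*(-206) = 35020 - 618*I*√2 ≈ 35020.0 - 873.98*I)
-166*(-54) + k = -166*(-54) + (35020 - 618*I*√2) = 8964 + (35020 - 618*I*√2) = 43984 - 618*I*√2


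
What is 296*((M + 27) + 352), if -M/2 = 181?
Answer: 5032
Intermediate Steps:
M = -362 (M = -2*181 = -362)
296*((M + 27) + 352) = 296*((-362 + 27) + 352) = 296*(-335 + 352) = 296*17 = 5032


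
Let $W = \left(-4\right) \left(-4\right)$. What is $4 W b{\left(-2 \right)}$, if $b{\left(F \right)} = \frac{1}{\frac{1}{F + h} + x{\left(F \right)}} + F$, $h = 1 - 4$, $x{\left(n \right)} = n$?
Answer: $- \frac{1728}{11} \approx -157.09$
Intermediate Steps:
$h = -3$ ($h = 1 - 4 = -3$)
$W = 16$
$b{\left(F \right)} = F + \frac{1}{F + \frac{1}{-3 + F}}$ ($b{\left(F \right)} = \frac{1}{\frac{1}{F - 3} + F} + F = \frac{1}{\frac{1}{-3 + F} + F} + F = \frac{1}{F + \frac{1}{-3 + F}} + F = F + \frac{1}{F + \frac{1}{-3 + F}}$)
$4 W b{\left(-2 \right)} = 4 \cdot 16 \frac{-3 + \left(-2\right)^{3} - 3 \left(-2\right)^{2} + 2 \left(-2\right)}{1 + \left(-2\right)^{2} - -6} = 64 \frac{-3 - 8 - 12 - 4}{1 + 4 + 6} = 64 \frac{-3 - 8 - 12 - 4}{11} = 64 \cdot \frac{1}{11} \left(-27\right) = 64 \left(- \frac{27}{11}\right) = - \frac{1728}{11}$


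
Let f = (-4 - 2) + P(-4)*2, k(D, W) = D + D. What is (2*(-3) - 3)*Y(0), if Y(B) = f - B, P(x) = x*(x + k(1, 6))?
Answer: -90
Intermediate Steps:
k(D, W) = 2*D
P(x) = x*(2 + x) (P(x) = x*(x + 2*1) = x*(x + 2) = x*(2 + x))
f = 10 (f = (-4 - 2) - 4*(2 - 4)*2 = -6 - 4*(-2)*2 = -6 + 8*2 = -6 + 16 = 10)
Y(B) = 10 - B
(2*(-3) - 3)*Y(0) = (2*(-3) - 3)*(10 - 1*0) = (-6 - 3)*(10 + 0) = -9*10 = -90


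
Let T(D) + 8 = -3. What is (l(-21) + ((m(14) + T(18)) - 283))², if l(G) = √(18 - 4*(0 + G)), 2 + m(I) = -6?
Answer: (302 - √102)² ≈ 85206.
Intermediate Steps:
T(D) = -11 (T(D) = -8 - 3 = -11)
m(I) = -8 (m(I) = -2 - 6 = -8)
l(G) = √(18 - 4*G)
(l(-21) + ((m(14) + T(18)) - 283))² = (√(18 - 4*(-21)) + ((-8 - 11) - 283))² = (√(18 + 84) + (-19 - 283))² = (√102 - 302)² = (-302 + √102)²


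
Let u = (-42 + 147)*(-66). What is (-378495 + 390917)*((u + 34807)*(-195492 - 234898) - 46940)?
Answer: -149039515865340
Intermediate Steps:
u = -6930 (u = 105*(-66) = -6930)
(-378495 + 390917)*((u + 34807)*(-195492 - 234898) - 46940) = (-378495 + 390917)*((-6930 + 34807)*(-195492 - 234898) - 46940) = 12422*(27877*(-430390) - 46940) = 12422*(-11997982030 - 46940) = 12422*(-11998028970) = -149039515865340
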